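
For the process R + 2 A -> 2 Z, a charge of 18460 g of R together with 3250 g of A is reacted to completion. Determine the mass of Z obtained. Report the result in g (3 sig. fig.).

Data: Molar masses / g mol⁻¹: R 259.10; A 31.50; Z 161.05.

16600 g

n(R) = 18460 / 259.10 = 71.25 mol
n(A) = 3250 / 31.50 = 103.2 mol
n/ν for R = 71.25/1 = 71.25
n/ν for A = 103.2/2 = 51.60
Smallest n/ν is A → limiting reagent.
n(Z) = (2/2) × 103.2 = 103.2 mol
mass = 103.2 × 161.05 = 16620 g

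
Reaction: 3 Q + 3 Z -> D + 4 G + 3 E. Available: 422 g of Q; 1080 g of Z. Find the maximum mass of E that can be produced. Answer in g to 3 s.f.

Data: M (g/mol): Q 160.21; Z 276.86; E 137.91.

n(Q) = 422.0 / 160.21 = 2.634 mol
n(Z) = 1080 / 276.86 = 3.901 mol
n/ν → Q: 0.8780, Z: 1.300; Q is limiting.
n(E) = (3/3) × 2.634 = 2.634 mol
mass = 2.634 × 137.91 = 363.3 g

363 g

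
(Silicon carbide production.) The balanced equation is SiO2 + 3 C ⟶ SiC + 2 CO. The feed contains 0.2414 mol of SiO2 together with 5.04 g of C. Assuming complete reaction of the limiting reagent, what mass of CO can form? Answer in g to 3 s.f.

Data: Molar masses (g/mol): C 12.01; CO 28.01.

n(SiO2) = 0.2414 mol
n(C) = 5.040 / 12.01 = 0.4197 mol
n/ν for SiO2 = 0.2414/1 = 0.2414
n/ν for C = 0.4197/3 = 0.1399
Smallest n/ν is C → limiting reagent.
n(CO) = (2/3) × 0.4197 = 0.2798 mol
mass = 0.2798 × 28.01 = 7.837 g

7.84 g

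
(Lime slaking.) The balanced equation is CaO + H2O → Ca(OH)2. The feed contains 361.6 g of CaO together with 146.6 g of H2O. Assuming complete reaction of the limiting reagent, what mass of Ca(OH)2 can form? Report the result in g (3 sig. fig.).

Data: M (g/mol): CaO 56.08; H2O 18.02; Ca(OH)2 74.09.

478 g

n(CaO) = 361.6 / 56.08 = 6.448 mol
n(H2O) = 146.6 / 18.02 = 8.135 mol
n/ν → CaO: 6.448, H2O: 8.135; CaO is limiting.
n(Ca(OH)2) = (1/1) × 6.448 = 6.448 mol
mass = 6.448 × 74.09 = 477.7 g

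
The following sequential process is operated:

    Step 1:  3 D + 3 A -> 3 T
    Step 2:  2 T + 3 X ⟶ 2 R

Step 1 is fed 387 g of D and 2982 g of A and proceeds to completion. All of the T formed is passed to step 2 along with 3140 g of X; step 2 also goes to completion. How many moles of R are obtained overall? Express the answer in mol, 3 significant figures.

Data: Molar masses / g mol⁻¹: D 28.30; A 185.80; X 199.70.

Step 1:
n(D) = 387.0 / 28.30 = 13.67 mol
n(A) = 2982 / 185.80 = 16.05 mol
n/ν → D: 4.557, A: 5.350; D is limiting.
n(T) produced = (3/3) × 13.67 = 13.67 mol
Step 2:
n(T) available = 13.67 mol
n(X) = 3140 / 199.70 = 15.72 mol
n/ν → T: 6.835, X: 5.240; X is limiting.
n(R) = (2/3) × 15.72 = 10.48 mol

10.5 mol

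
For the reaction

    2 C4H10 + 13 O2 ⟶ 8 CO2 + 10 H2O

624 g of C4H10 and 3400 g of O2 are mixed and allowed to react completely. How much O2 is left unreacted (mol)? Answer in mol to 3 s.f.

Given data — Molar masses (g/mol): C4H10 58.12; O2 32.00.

n(C4H10) = 624.0 / 58.12 = 10.74 mol
n(O2) = 3400 / 32.00 = 106.3 mol
n/ν for C4H10 = 10.74/2 = 5.370
n/ν for O2 = 106.3/13 = 8.177
Smallest n/ν is C4H10 → limiting reagent.
O2 consumed = (13/2) × 10.74 = 69.81 mol
O2 remaining = 106.3 − 69.81 = 36.49 mol

36.5 mol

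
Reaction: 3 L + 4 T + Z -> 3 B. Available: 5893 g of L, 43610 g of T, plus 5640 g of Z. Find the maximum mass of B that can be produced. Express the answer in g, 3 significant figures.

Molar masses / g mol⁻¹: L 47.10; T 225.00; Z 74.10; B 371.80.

46500 g

n(L) = 5893 / 47.10 = 125.1 mol
n(T) = 43610 / 225.00 = 193.8 mol
n(Z) = 5640 / 74.10 = 76.11 mol
n/ν for L = 125.1/3 = 41.70
n/ν for T = 193.8/4 = 48.45
n/ν for Z = 76.11/1 = 76.11
Smallest n/ν is L → limiting reagent.
n(B) = (3/3) × 125.1 = 125.1 mol
mass = 125.1 × 371.80 = 46510 g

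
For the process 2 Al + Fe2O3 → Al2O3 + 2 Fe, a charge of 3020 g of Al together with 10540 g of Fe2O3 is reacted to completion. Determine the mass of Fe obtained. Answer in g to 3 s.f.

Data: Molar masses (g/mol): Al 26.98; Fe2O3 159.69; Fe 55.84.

6250 g

n(Al) = 3020 / 26.98 = 111.9 mol
n(Fe2O3) = 10540 / 159.69 = 66.00 mol
n/ν for Al = 111.9/2 = 55.95
n/ν for Fe2O3 = 66.00/1 = 66.00
Smallest n/ν is Al → limiting reagent.
n(Fe) = (2/2) × 111.9 = 111.9 mol
mass = 111.9 × 55.84 = 6248 g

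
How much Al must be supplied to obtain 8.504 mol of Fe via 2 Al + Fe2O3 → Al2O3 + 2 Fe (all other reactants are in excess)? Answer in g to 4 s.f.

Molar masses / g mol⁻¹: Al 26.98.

229.4 g

n(Fe) = 8.504 mol
n(Al) = (2/2) × 8.504 = 8.504 mol
mass = 8.504 × 26.98 = 229.4 g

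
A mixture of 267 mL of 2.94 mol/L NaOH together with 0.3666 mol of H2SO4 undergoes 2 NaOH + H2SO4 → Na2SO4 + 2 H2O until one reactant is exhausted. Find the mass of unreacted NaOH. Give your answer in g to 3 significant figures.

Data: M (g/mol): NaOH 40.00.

2.07 g

n(NaOH) = 2.94 × 267.0/1000 = 0.7850 mol
n(H2SO4) = 0.3666 mol
n/ν for NaOH = 0.7850/2 = 0.3925
n/ν for H2SO4 = 0.3666/1 = 0.3666
Smallest n/ν is H2SO4 → limiting reagent.
NaOH consumed = (2/1) × 0.3666 = 0.7332 mol
NaOH remaining = 0.7850 − 0.7332 = 0.05180 mol
mass = 0.05180 × 40.00 = 2.072 g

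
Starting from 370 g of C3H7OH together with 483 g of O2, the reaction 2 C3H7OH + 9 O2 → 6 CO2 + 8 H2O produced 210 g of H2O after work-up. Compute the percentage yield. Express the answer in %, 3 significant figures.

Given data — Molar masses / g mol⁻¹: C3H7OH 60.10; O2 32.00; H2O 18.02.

86.9 %

n(C3H7OH) = 370.0 / 60.10 = 6.156 mol
n(O2) = 483.0 / 32.00 = 15.09 mol
n/ν → C3H7OH: 3.078, O2: 1.677; O2 is limiting.
theoretical n(H2O) = (8/9) × 15.09 = 13.41 mol → 241.6 g
% yield = 210 / 241.6 × 100 = 86.92 %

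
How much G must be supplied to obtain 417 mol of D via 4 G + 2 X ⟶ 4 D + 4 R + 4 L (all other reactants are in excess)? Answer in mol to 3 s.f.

n(D) = 417.0 mol
n(G) = (4/4) × 417.0 = 417.0 mol

417 mol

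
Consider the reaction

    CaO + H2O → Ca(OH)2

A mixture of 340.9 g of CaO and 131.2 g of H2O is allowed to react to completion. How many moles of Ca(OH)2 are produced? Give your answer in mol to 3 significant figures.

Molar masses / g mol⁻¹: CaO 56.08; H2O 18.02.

n(CaO) = 340.9 / 56.08 = 6.079 mol
n(H2O) = 131.2 / 18.02 = 7.281 mol
n/ν → CaO: 6.079, H2O: 7.281; CaO is limiting.
n(Ca(OH)2) = (1/1) × 6.079 = 6.079 mol

6.08 mol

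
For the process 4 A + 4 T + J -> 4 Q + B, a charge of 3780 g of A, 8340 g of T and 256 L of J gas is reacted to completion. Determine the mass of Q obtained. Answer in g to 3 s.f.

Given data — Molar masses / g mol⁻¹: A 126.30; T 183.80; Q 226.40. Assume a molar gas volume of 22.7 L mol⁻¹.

6780 g

n(A) = 3780 / 126.30 = 29.93 mol
n(T) = 8340 / 183.80 = 45.38 mol
n(J) = 256.0 / 22.7 = 11.28 mol
n/ν for A = 29.93/4 = 7.483
n/ν for T = 45.38/4 = 11.35
n/ν for J = 11.28/1 = 11.28
Smallest n/ν is A → limiting reagent.
n(Q) = (4/4) × 29.93 = 29.93 mol
mass = 29.93 × 226.40 = 6776 g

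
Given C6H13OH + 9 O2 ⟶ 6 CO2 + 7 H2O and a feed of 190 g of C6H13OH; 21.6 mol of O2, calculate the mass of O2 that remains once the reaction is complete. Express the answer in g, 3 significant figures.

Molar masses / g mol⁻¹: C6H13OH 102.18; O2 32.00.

156 g

n(C6H13OH) = 190.0 / 102.18 = 1.859 mol
n(O2) = 21.60 mol
n/ν for C6H13OH = 1.859/1 = 1.859
n/ν for O2 = 21.60/9 = 2.400
Smallest n/ν is C6H13OH → limiting reagent.
O2 consumed = (9/1) × 1.859 = 16.73 mol
O2 remaining = 21.60 − 16.73 = 4.870 mol
mass = 4.870 × 32.00 = 155.8 g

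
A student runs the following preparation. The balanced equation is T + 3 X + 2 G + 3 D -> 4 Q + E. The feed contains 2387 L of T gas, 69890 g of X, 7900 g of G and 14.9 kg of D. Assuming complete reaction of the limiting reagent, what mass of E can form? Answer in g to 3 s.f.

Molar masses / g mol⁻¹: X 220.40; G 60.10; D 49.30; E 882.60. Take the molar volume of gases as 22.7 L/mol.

58000 g

n(T) = 2387 / 22.7 = 105.2 mol
n(X) = 69890 / 220.40 = 317.1 mol
n(G) = 7900 / 60.10 = 131.4 mol
n(D) = 14.90×1000 / 49.30 = 302.2 mol
n/ν → T: 105.2, X: 105.7, G: 65.70, D: 100.7; G is limiting.
n(E) = (1/2) × 131.4 = 65.70 mol
mass = 65.70 × 882.60 = 57990 g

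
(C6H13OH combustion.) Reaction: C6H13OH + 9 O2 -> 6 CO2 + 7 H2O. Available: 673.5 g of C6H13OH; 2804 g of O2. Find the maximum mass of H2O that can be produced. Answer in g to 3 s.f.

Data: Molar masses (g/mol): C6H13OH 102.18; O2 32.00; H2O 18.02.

831 g

n(C6H13OH) = 673.5 / 102.18 = 6.591 mol
n(O2) = 2804 / 32.00 = 87.63 mol
n/ν → C6H13OH: 6.591, O2: 9.737; C6H13OH is limiting.
n(H2O) = (7/1) × 6.591 = 46.14 mol
mass = 46.14 × 18.02 = 831.4 g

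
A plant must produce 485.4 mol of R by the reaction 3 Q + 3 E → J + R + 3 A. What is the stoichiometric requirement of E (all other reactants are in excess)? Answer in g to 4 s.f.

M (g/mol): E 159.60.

n(R) = 485.4 mol
n(E) = (3/1) × 485.4 = 1456 mol
mass = 1456 × 159.60 = 232400 g

232400 g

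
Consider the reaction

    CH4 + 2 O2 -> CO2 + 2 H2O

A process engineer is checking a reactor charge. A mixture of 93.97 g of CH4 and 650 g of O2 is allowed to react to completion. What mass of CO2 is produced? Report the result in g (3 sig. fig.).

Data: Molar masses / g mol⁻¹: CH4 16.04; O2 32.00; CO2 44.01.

258 g

n(CH4) = 93.97 / 16.04 = 5.858 mol
n(O2) = 650.0 / 32.00 = 20.31 mol
n/ν for CH4 = 5.858/1 = 5.858
n/ν for O2 = 20.31/2 = 10.16
Smallest n/ν is CH4 → limiting reagent.
n(CO2) = (1/1) × 5.858 = 5.858 mol
mass = 5.858 × 44.01 = 257.8 g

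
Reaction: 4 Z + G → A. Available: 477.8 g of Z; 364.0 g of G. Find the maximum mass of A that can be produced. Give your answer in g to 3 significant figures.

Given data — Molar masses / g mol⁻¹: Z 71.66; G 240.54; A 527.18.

n(Z) = 477.8 / 71.66 = 6.668 mol
n(G) = 364.0 / 240.54 = 1.513 mol
n/ν for Z = 6.668/4 = 1.667
n/ν for G = 1.513/1 = 1.513
Smallest n/ν is G → limiting reagent.
n(A) = (1/1) × 1.513 = 1.513 mol
mass = 1.513 × 527.18 = 797.6 g

798 g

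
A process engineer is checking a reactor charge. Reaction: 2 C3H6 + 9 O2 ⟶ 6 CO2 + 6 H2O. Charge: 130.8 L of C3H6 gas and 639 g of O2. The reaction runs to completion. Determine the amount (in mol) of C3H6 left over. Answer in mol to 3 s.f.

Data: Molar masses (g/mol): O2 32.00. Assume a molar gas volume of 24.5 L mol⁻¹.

0.901 mol

n(C3H6) = 130.8 / 24.5 = 5.339 mol
n(O2) = 639.0 / 32.00 = 19.97 mol
n/ν for C3H6 = 5.339/2 = 2.670
n/ν for O2 = 19.97/9 = 2.219
Smallest n/ν is O2 → limiting reagent.
C3H6 consumed = (2/9) × 19.97 = 4.438 mol
C3H6 remaining = 5.339 − 4.438 = 0.9010 mol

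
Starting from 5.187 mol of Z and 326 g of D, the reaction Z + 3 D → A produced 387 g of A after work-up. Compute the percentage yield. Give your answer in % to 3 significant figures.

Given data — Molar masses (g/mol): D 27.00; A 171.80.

56.0 %

n(Z) = 5.187 mol
n(D) = 326.0 / 27.00 = 12.07 mol
n/ν → Z: 5.187, D: 4.023; D is limiting.
theoretical n(A) = (1/3) × 12.07 = 4.023 mol → 691.2 g
% yield = 387 / 691.2 × 100 = 55.99 %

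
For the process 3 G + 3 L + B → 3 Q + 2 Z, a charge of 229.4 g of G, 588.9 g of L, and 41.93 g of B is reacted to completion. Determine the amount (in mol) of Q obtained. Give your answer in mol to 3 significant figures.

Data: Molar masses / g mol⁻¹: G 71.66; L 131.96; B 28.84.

3.20 mol

n(G) = 229.4 / 71.66 = 3.201 mol
n(L) = 588.9 / 131.96 = 4.463 mol
n(B) = 41.93 / 28.84 = 1.454 mol
n/ν for G = 3.201/3 = 1.067
n/ν for L = 4.463/3 = 1.488
n/ν for B = 1.454/1 = 1.454
Smallest n/ν is G → limiting reagent.
n(Q) = (3/3) × 3.201 = 3.201 mol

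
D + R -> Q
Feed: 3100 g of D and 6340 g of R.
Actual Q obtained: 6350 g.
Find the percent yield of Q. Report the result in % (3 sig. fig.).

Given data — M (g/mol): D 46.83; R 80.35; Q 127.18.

n(D) = 3100 / 46.83 = 66.20 mol
n(R) = 6340 / 80.35 = 78.90 mol
n/ν for D = 66.20/1 = 66.20
n/ν for R = 78.90/1 = 78.90
Smallest n/ν is D → limiting reagent.
theoretical n(Q) = (1/1) × 66.20 = 66.20 mol → 8419 g
% yield = 6350 / 8419 × 100 = 75.42 %

75.4 %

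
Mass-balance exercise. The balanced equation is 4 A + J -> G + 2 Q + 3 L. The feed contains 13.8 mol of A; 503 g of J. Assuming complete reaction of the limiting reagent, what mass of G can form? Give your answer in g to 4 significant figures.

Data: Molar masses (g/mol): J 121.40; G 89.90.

n(A) = 13.80 mol
n(J) = 503.0 / 121.40 = 4.143 mol
n/ν → A: 3.450, J: 4.143; A is limiting.
n(G) = (1/4) × 13.80 = 3.450 mol
mass = 3.450 × 89.90 = 310.2 g

310.2 g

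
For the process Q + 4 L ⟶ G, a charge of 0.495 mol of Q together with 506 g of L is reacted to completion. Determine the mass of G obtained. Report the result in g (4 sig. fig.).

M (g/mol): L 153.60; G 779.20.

385.7 g

n(Q) = 0.4950 mol
n(L) = 506.0 / 153.60 = 3.294 mol
n/ν for Q = 0.4950/1 = 0.4950
n/ν for L = 3.294/4 = 0.8235
Smallest n/ν is Q → limiting reagent.
n(G) = (1/1) × 0.4950 = 0.4950 mol
mass = 0.4950 × 779.20 = 385.7 g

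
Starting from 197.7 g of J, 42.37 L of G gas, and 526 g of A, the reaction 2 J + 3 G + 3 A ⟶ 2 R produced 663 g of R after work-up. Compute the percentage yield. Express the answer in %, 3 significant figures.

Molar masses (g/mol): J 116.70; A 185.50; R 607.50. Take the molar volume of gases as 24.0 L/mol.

n(J) = 197.7 / 116.70 = 1.694 mol
n(G) = 42.37 / 24.0 = 1.765 mol
n(A) = 526.0 / 185.50 = 2.836 mol
n/ν → J: 0.8470, G: 0.5883, A: 0.9453; G is limiting.
theoretical n(R) = (2/3) × 1.765 = 1.177 mol → 715.0 g
% yield = 663 / 715.0 × 100 = 92.73 %

92.7 %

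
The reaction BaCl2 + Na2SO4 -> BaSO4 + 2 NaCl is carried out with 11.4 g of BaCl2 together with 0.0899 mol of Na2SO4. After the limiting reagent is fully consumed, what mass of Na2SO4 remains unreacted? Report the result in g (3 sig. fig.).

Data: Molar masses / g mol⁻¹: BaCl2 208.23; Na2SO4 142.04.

n(BaCl2) = 11.40 / 208.23 = 0.05475 mol
n(Na2SO4) = 0.08990 mol
n/ν for BaCl2 = 0.05475/1 = 0.05475
n/ν for Na2SO4 = 0.08990/1 = 0.08990
Smallest n/ν is BaCl2 → limiting reagent.
Na2SO4 consumed = (1/1) × 0.05475 = 0.05475 mol
Na2SO4 remaining = 0.08990 − 0.05475 = 0.03515 mol
mass = 0.03515 × 142.04 = 4.993 g

4.99 g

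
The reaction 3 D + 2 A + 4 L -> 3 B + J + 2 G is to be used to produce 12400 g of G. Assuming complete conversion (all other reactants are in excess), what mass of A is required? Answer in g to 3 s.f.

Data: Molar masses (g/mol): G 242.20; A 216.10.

n(G) = 12400 / 242.20 = 51.20 mol
n(A) = (2/2) × 51.20 = 51.20 mol
mass = 51.20 × 216.10 = 11060 g

11100 g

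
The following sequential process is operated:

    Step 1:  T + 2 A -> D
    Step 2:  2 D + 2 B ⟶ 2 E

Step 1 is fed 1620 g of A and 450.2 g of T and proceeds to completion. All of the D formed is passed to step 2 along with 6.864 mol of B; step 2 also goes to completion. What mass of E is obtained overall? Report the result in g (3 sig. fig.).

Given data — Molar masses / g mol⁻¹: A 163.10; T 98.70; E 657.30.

Step 1:
n(A) = 1620 / 163.10 = 9.933 mol
n(T) = 450.2 / 98.70 = 4.561 mol
n/ν for A = 9.933/2 = 4.967
n/ν for T = 4.561/1 = 4.561
Smallest n/ν is T → limiting reagent.
n(D) produced = (1/1) × 4.561 = 4.561 mol
Step 2:
n(D) available = 4.561 mol
n(B) = 6.864 mol
n/ν for D = 4.561/2 = 2.281
n/ν for B = 6.864/2 = 3.432
Smallest n/ν is D → limiting reagent.
n(E) = (2/2) × 4.561 = 4.561 mol
mass = 4.561 × 657.30 = 2998 g

3000 g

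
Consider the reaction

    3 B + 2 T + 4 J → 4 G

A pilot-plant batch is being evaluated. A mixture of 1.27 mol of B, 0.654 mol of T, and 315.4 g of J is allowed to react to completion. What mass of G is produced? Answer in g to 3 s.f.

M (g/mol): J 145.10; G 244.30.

320 g

n(B) = 1.270 mol
n(T) = 0.6540 mol
n(J) = 315.4 / 145.10 = 2.174 mol
n/ν for B = 1.270/3 = 0.4233
n/ν for T = 0.6540/2 = 0.3270
n/ν for J = 2.174/4 = 0.5435
Smallest n/ν is T → limiting reagent.
n(G) = (4/2) × 0.6540 = 1.308 mol
mass = 1.308 × 244.30 = 319.5 g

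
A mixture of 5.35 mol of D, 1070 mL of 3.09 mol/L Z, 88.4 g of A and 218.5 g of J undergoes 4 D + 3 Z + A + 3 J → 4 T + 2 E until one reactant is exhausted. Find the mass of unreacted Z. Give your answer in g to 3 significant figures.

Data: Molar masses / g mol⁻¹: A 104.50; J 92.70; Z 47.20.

44.8 g

n(D) = 5.350 mol
n(Z) = 3.09 × 1070/1000 = 3.306 mol
n(A) = 88.40 / 104.50 = 0.8459 mol
n(J) = 218.5 / 92.70 = 2.357 mol
n/ν → D: 1.338, Z: 1.102, A: 0.8459, J: 0.7857; J is limiting.
Z consumed = (3/3) × 2.357 = 2.357 mol
Z remaining = 3.306 − 2.357 = 0.9490 mol
mass = 0.9490 × 47.20 = 44.79 g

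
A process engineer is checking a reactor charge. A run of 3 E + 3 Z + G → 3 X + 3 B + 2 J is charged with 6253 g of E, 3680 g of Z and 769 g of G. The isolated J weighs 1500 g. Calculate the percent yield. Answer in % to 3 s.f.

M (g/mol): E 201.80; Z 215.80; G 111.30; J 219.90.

60.0 %

n(E) = 6253 / 201.80 = 30.99 mol
n(Z) = 3680 / 215.80 = 17.05 mol
n(G) = 769.0 / 111.30 = 6.909 mol
n/ν for E = 30.99/3 = 10.33
n/ν for Z = 17.05/3 = 5.683
n/ν for G = 6.909/1 = 6.909
Smallest n/ν is Z → limiting reagent.
theoretical n(J) = (2/3) × 17.05 = 11.37 mol → 2500 g
% yield = 1500 / 2500 × 100 = 60.00 %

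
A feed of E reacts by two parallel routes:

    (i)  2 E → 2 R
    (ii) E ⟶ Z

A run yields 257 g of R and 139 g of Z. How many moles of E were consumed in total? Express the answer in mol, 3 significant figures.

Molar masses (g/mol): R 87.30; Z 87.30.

n(R) = 257 / 87.30 = 2.944 mol
n(Z) = 139 / 87.30 = 1.592 mol
n(E) via (i) = (2/2)×2.944 = 2.944 mol
n(E) via (ii) = (1/1)×1.592 = 1.592 mol
total n(E) = 2.944 + 1.592 = 4.536 mol

4.54 mol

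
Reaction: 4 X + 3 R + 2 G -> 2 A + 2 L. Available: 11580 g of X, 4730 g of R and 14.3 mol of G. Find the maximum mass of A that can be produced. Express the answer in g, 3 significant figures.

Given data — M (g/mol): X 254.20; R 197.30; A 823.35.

11800 g

n(X) = 11580 / 254.20 = 45.55 mol
n(R) = 4730 / 197.30 = 23.97 mol
n(G) = 14.30 mol
n/ν for X = 45.55/4 = 11.39
n/ν for R = 23.97/3 = 7.990
n/ν for G = 14.30/2 = 7.150
Smallest n/ν is G → limiting reagent.
n(A) = (2/2) × 14.30 = 14.30 mol
mass = 14.30 × 823.35 = 11770 g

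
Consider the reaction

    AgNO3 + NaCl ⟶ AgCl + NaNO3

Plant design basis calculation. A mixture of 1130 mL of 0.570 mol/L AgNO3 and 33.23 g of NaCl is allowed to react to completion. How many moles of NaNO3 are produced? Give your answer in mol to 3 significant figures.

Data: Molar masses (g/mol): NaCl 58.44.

n(AgNO3) = 0.570 × 1130/1000 = 0.6441 mol
n(NaCl) = 33.23 / 58.44 = 0.5686 mol
n/ν for AgNO3 = 0.6441/1 = 0.6441
n/ν for NaCl = 0.5686/1 = 0.5686
Smallest n/ν is NaCl → limiting reagent.
n(NaNO3) = (1/1) × 0.5686 = 0.5686 mol

0.569 mol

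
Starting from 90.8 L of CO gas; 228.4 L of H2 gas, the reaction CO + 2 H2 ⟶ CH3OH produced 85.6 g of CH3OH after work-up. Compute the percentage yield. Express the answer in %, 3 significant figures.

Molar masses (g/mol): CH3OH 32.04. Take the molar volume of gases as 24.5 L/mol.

n(CO) = 90.80 / 24.5 = 3.706 mol
n(H2) = 228.4 / 24.5 = 9.322 mol
n/ν → CO: 3.706, H2: 4.661; CO is limiting.
theoretical n(CH3OH) = (1/1) × 3.706 = 3.706 mol → 118.7 g
% yield = 85.6 / 118.7 × 100 = 72.11 %

72.1 %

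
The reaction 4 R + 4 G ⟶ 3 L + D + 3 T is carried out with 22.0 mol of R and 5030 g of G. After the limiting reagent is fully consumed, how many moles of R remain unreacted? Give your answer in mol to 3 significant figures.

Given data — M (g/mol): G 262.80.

n(R) = 22.00 mol
n(G) = 5030 / 262.80 = 19.14 mol
n/ν for R = 22.00/4 = 5.500
n/ν for G = 19.14/4 = 4.785
Smallest n/ν is G → limiting reagent.
R consumed = (4/4) × 19.14 = 19.14 mol
R remaining = 22.00 − 19.14 = 2.860 mol

2.86 mol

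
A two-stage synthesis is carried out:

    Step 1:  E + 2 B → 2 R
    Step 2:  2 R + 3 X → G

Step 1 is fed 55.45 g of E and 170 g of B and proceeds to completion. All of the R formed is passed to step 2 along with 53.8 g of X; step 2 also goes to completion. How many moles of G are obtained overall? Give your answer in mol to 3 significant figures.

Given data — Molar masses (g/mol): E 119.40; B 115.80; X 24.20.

0.464 mol

Step 1:
n(E) = 55.45 / 119.40 = 0.4644 mol
n(B) = 170.0 / 115.80 = 1.468 mol
n/ν for E = 0.4644/1 = 0.4644
n/ν for B = 1.468/2 = 0.7340
Smallest n/ν is E → limiting reagent.
n(R) produced = (2/1) × 0.4644 = 0.9288 mol
Step 2:
n(R) available = 0.9288 mol
n(X) = 53.80 / 24.20 = 2.223 mol
n/ν for R = 0.9288/2 = 0.4644
n/ν for X = 2.223/3 = 0.7410
Smallest n/ν is R → limiting reagent.
n(G) = (1/2) × 0.9288 = 0.4644 mol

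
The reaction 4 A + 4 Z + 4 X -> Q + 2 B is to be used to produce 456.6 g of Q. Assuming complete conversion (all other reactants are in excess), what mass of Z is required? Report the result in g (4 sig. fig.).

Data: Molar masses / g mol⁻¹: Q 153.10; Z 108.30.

n(Q) = 456.6 / 153.10 = 2.982 mol
n(Z) = (4/1) × 2.982 = 11.93 mol
mass = 11.93 × 108.30 = 1292 g

1292 g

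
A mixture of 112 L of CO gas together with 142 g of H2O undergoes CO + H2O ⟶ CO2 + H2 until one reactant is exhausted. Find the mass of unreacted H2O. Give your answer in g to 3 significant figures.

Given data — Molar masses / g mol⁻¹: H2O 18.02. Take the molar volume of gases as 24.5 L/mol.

59.6 g

n(CO) = 112.0 / 24.5 = 4.571 mol
n(H2O) = 142.0 / 18.02 = 7.880 mol
n/ν → CO: 4.571, H2O: 7.880; CO is limiting.
H2O consumed = (1/1) × 4.571 = 4.571 mol
H2O remaining = 7.880 − 4.571 = 3.309 mol
mass = 3.309 × 18.02 = 59.63 g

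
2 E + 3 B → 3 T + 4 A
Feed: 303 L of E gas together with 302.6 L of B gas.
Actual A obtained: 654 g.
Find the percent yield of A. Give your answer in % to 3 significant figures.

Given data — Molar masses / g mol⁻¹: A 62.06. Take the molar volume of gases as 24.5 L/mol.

64.0 %

n(E) = 303.0 / 24.5 = 12.37 mol
n(B) = 302.6 / 24.5 = 12.35 mol
n/ν for E = 12.37/2 = 6.185
n/ν for B = 12.35/3 = 4.117
Smallest n/ν is B → limiting reagent.
theoretical n(A) = (4/3) × 12.35 = 16.47 mol → 1022 g
% yield = 654 / 1022 × 100 = 63.99 %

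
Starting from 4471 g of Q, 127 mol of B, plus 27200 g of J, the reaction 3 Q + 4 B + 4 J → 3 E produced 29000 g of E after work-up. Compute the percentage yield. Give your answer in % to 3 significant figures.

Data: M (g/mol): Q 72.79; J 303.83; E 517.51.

91.2 %

n(Q) = 4471 / 72.79 = 61.42 mol
n(B) = 127.0 mol
n(J) = 27200 / 303.83 = 89.52 mol
n/ν → Q: 20.47, B: 31.75, J: 22.38; Q is limiting.
theoretical n(E) = (3/3) × 61.42 = 61.42 mol → 31790 g
% yield = 29000 / 31790 × 100 = 91.22 %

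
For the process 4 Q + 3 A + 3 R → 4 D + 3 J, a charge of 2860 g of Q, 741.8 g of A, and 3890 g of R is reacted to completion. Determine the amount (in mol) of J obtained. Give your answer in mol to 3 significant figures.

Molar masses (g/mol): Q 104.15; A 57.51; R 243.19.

12.9 mol

n(Q) = 2860 / 104.15 = 27.46 mol
n(A) = 741.8 / 57.51 = 12.90 mol
n(R) = 3890 / 243.19 = 16.00 mol
n/ν for Q = 27.46/4 = 6.865
n/ν for A = 12.90/3 = 4.300
n/ν for R = 16.00/3 = 5.333
Smallest n/ν is A → limiting reagent.
n(J) = (3/3) × 12.90 = 12.90 mol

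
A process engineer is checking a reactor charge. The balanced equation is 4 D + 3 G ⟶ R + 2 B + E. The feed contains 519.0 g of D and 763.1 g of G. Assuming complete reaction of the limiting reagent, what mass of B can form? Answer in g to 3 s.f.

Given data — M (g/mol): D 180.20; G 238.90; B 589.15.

848 g

n(D) = 519.0 / 180.20 = 2.880 mol
n(G) = 763.1 / 238.90 = 3.194 mol
n/ν → D: 0.7200, G: 1.065; D is limiting.
n(B) = (2/4) × 2.880 = 1.440 mol
mass = 1.440 × 589.15 = 848.4 g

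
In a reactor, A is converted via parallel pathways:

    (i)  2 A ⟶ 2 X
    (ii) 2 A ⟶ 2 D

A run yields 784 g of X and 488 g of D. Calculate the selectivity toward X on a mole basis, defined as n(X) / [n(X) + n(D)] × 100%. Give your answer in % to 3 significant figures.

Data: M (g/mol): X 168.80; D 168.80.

n(X) = 784 / 168.80 = 4.645 mol
n(D) = 488 / 168.80 = 2.891 mol
selectivity = 4.645/(4.645+2.891) × 100 = 61.64 %

61.6 %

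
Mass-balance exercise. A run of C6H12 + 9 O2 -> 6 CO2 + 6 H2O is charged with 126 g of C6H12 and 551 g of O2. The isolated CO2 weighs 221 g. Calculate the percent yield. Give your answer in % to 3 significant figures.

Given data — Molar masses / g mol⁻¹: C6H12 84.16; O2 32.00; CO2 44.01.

55.9 %

n(C6H12) = 126.0 / 84.16 = 1.497 mol
n(O2) = 551.0 / 32.00 = 17.22 mol
n/ν → C6H12: 1.497, O2: 1.913; C6H12 is limiting.
theoretical n(CO2) = (6/1) × 1.497 = 8.982 mol → 395.3 g
% yield = 221 / 395.3 × 100 = 55.91 %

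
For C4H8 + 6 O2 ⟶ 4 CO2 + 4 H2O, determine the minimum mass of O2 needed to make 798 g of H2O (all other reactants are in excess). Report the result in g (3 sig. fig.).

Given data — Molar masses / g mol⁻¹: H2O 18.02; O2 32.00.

n(H2O) = 798 / 18.02 = 44.28 mol
n(O2) = (6/4) × 44.28 = 66.42 mol
mass = 66.42 × 32.00 = 2125 g

2130 g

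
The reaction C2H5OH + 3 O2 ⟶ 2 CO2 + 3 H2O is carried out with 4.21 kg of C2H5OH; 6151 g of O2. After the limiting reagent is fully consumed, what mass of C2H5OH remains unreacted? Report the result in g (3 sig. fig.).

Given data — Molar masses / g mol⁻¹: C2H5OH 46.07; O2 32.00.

n(C2H5OH) = 4.210×1000 / 46.07 = 91.38 mol
n(O2) = 6151 / 32.00 = 192.2 mol
n/ν for C2H5OH = 91.38/1 = 91.38
n/ν for O2 = 192.2/3 = 64.07
Smallest n/ν is O2 → limiting reagent.
C2H5OH consumed = (1/3) × 192.2 = 64.07 mol
C2H5OH remaining = 91.38 − 64.07 = 27.31 mol
mass = 27.31 × 46.07 = 1258 g

1260 g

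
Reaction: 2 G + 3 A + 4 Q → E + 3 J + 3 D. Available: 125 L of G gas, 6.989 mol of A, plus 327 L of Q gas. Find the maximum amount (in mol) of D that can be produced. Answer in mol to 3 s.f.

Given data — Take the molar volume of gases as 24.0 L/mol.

n(G) = 125.0 / 24.0 = 5.208 mol
n(A) = 6.989 mol
n(Q) = 327.0 / 24.0 = 13.63 mol
n/ν for G = 5.208/2 = 2.604
n/ν for A = 6.989/3 = 2.330
n/ν for Q = 13.63/4 = 3.408
Smallest n/ν is A → limiting reagent.
n(D) = (3/3) × 6.989 = 6.989 mol

6.99 mol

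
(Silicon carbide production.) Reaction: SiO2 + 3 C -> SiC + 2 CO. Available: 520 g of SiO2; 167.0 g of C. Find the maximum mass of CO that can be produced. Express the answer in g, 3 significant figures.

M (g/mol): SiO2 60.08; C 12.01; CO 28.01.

n(SiO2) = 520.0 / 60.08 = 8.655 mol
n(C) = 167.0 / 12.01 = 13.91 mol
n/ν for SiO2 = 8.655/1 = 8.655
n/ν for C = 13.91/3 = 4.637
Smallest n/ν is C → limiting reagent.
n(CO) = (2/3) × 13.91 = 9.273 mol
mass = 9.273 × 28.01 = 259.7 g

260 g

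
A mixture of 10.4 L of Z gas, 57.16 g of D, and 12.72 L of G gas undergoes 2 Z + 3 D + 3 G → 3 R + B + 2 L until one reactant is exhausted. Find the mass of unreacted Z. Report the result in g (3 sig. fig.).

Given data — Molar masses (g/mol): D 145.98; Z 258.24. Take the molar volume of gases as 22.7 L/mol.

n(Z) = 10.40 / 22.7 = 0.4581 mol
n(D) = 57.16 / 145.98 = 0.3916 mol
n(G) = 12.72 / 22.7 = 0.5604 mol
n/ν → Z: 0.2291, D: 0.1305, G: 0.1868; D is limiting.
Z consumed = (2/3) × 0.3916 = 0.2611 mol
Z remaining = 0.4581 − 0.2611 = 0.1970 mol
mass = 0.1970 × 258.24 = 50.87 g

50.9 g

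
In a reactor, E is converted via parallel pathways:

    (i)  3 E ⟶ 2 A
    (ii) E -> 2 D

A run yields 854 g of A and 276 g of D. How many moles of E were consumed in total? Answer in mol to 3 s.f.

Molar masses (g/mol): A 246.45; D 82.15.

n(A) = 854 / 246.45 = 3.465 mol
n(D) = 276 / 82.15 = 3.360 mol
n(E) via (i) = (3/2)×3.465 = 5.198 mol
n(E) via (ii) = (1/2)×3.360 = 1.680 mol
total n(E) = 5.198 + 1.680 = 6.878 mol

6.88 mol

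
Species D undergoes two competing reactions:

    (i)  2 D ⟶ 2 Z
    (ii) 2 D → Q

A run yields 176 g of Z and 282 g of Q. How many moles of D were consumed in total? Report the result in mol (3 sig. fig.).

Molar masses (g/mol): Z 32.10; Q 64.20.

14.3 mol

n(Z) = 176 / 32.10 = 5.483 mol
n(Q) = 282 / 64.20 = 4.393 mol
n(D) via (i) = (2/2)×5.483 = 5.483 mol
n(D) via (ii) = (2/1)×4.393 = 8.786 mol
total n(D) = 5.483 + 8.786 = 14.27 mol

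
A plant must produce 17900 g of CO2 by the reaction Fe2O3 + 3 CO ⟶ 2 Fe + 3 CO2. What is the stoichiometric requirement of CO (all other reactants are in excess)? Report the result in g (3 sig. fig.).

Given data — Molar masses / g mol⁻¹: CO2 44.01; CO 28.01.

n(CO2) = 17900 / 44.01 = 406.7 mol
n(CO) = (3/3) × 406.7 = 406.7 mol
mass = 406.7 × 28.01 = 11390 g

11400 g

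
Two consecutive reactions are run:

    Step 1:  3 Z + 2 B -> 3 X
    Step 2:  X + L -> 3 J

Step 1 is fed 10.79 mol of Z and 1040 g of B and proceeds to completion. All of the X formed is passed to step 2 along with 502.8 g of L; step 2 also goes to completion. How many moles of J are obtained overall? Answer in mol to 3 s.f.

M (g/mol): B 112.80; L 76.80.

19.6 mol

Step 1:
n(Z) = 10.79 mol
n(B) = 1040 / 112.80 = 9.220 mol
n/ν for Z = 10.79/3 = 3.597
n/ν for B = 9.220/2 = 4.610
Smallest n/ν is Z → limiting reagent.
n(X) produced = (3/3) × 10.79 = 10.79 mol
Step 2:
n(X) available = 10.79 mol
n(L) = 502.8 / 76.80 = 6.547 mol
n/ν for X = 10.79/1 = 10.79
n/ν for L = 6.547/1 = 6.547
Smallest n/ν is L → limiting reagent.
n(J) = (3/1) × 6.547 = 19.64 mol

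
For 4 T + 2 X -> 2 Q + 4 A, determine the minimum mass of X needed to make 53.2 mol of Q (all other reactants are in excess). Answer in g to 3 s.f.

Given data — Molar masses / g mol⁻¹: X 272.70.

14500 g

n(Q) = 53.20 mol
n(X) = (2/2) × 53.20 = 53.20 mol
mass = 53.20 × 272.70 = 14510 g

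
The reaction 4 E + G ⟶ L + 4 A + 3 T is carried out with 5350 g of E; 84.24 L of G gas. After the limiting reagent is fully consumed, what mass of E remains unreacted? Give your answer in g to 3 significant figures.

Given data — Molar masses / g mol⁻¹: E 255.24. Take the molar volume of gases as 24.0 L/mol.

n(E) = 5350 / 255.24 = 20.96 mol
n(G) = 84.24 / 24.0 = 3.510 mol
n/ν for E = 20.96/4 = 5.240
n/ν for G = 3.510/1 = 3.510
Smallest n/ν is G → limiting reagent.
E consumed = (4/1) × 3.510 = 14.04 mol
E remaining = 20.96 − 14.04 = 6.920 mol
mass = 6.920 × 255.24 = 1766 g

1770 g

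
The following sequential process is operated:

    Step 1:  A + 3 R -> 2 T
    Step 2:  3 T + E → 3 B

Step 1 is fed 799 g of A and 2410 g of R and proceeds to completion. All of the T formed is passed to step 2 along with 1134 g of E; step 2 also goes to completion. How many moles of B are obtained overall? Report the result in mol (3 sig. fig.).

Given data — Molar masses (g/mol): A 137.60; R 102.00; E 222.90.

Step 1:
n(A) = 799.0 / 137.60 = 5.807 mol
n(R) = 2410 / 102.00 = 23.63 mol
n/ν for A = 5.807/1 = 5.807
n/ν for R = 23.63/3 = 7.877
Smallest n/ν is A → limiting reagent.
n(T) produced = (2/1) × 5.807 = 11.61 mol
Step 2:
n(T) available = 11.61 mol
n(E) = 1134 / 222.90 = 5.087 mol
n/ν for T = 11.61/3 = 3.870
n/ν for E = 5.087/1 = 5.087
Smallest n/ν is T → limiting reagent.
n(B) = (3/3) × 11.61 = 11.61 mol

11.6 mol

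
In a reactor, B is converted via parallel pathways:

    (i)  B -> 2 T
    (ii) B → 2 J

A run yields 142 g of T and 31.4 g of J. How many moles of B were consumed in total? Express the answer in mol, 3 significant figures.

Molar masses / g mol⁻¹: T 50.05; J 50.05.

n(T) = 142 / 50.05 = 2.837 mol
n(J) = 31.4 / 50.05 = 0.6274 mol
n(B) via (i) = (1/2)×2.837 = 1.419 mol
n(B) via (ii) = (1/2)×0.6274 = 0.3137 mol
total n(B) = 1.419 + 0.3137 = 1.733 mol

1.73 mol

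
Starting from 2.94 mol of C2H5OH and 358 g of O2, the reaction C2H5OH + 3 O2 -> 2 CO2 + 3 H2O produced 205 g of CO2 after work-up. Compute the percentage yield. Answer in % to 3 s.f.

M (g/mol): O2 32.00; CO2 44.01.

79.2 %

n(C2H5OH) = 2.940 mol
n(O2) = 358.0 / 32.00 = 11.19 mol
n/ν for C2H5OH = 2.940/1 = 2.940
n/ν for O2 = 11.19/3 = 3.730
Smallest n/ν is C2H5OH → limiting reagent.
theoretical n(CO2) = (2/1) × 2.940 = 5.880 mol → 258.8 g
% yield = 205 / 258.8 × 100 = 79.21 %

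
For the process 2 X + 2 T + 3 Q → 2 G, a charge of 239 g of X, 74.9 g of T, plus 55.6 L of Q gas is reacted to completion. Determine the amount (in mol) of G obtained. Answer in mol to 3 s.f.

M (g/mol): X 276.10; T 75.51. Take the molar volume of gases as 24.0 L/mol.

n(X) = 239.0 / 276.10 = 0.8656 mol
n(T) = 74.90 / 75.51 = 0.9919 mol
n(Q) = 55.60 / 24.0 = 2.317 mol
n/ν for X = 0.8656/2 = 0.4328
n/ν for T = 0.9919/2 = 0.4960
n/ν for Q = 2.317/3 = 0.7723
Smallest n/ν is X → limiting reagent.
n(G) = (2/2) × 0.8656 = 0.8656 mol

0.866 mol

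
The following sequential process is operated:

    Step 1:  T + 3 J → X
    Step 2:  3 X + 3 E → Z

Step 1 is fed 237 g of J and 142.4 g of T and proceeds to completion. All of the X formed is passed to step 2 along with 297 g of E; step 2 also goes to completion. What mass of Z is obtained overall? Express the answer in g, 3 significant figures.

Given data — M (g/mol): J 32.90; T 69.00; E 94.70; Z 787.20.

Step 1:
n(J) = 237.0 / 32.90 = 7.204 mol
n(T) = 142.4 / 69.00 = 2.064 mol
n/ν for J = 7.204/3 = 2.401
n/ν for T = 2.064/1 = 2.064
Smallest n/ν is T → limiting reagent.
n(X) produced = (1/1) × 2.064 = 2.064 mol
Step 2:
n(X) available = 2.064 mol
n(E) = 297.0 / 94.70 = 3.136 mol
n/ν for X = 2.064/3 = 0.6880
n/ν for E = 3.136/3 = 1.045
Smallest n/ν is X → limiting reagent.
n(Z) = (1/3) × 2.064 = 0.6880 mol
mass = 0.6880 × 787.20 = 541.6 g

542 g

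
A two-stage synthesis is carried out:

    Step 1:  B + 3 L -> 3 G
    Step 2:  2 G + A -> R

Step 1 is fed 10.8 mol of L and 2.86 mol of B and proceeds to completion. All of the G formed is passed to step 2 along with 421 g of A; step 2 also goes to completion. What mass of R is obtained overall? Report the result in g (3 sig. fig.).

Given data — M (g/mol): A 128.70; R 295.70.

967 g

Step 1:
n(L) = 10.80 mol
n(B) = 2.860 mol
n/ν for L = 10.80/3 = 3.600
n/ν for B = 2.860/1 = 2.860
Smallest n/ν is B → limiting reagent.
n(G) produced = (3/1) × 2.860 = 8.580 mol
Step 2:
n(G) available = 8.580 mol
n(A) = 421.0 / 128.70 = 3.271 mol
n/ν for G = 8.580/2 = 4.290
n/ν for A = 3.271/1 = 3.271
Smallest n/ν is A → limiting reagent.
n(R) = (1/1) × 3.271 = 3.271 mol
mass = 3.271 × 295.70 = 967.2 g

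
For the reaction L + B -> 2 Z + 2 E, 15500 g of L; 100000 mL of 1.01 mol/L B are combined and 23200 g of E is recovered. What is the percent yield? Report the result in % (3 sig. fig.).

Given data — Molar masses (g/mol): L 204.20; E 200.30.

n(L) = 15500 / 204.20 = 75.91 mol
n(B) = 1.01 × 100000/1000 = 101.0 mol
n/ν → L: 75.91, B: 101.0; L is limiting.
theoretical n(E) = (2/1) × 75.91 = 151.8 mol → 30410 g
% yield = 23200 / 30410 × 100 = 76.29 %

76.3 %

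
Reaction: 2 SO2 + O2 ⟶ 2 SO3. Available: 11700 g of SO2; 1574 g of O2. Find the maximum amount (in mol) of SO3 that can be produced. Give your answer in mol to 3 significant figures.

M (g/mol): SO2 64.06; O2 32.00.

n(SO2) = 11700 / 64.06 = 182.6 mol
n(O2) = 1574 / 32.00 = 49.19 mol
n/ν for SO2 = 182.6/2 = 91.30
n/ν for O2 = 49.19/1 = 49.19
Smallest n/ν is O2 → limiting reagent.
n(SO3) = (2/1) × 49.19 = 98.38 mol

98.4 mol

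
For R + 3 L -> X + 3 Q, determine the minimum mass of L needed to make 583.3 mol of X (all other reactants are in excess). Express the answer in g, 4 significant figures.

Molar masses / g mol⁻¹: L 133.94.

234400 g

n(X) = 583.3 mol
n(L) = (3/1) × 583.3 = 1750 mol
mass = 1750 × 133.94 = 234400 g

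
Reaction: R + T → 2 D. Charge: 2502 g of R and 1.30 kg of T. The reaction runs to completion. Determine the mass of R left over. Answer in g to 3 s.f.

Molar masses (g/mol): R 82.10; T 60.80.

747 g

n(R) = 2502 / 82.10 = 30.48 mol
n(T) = 1.300×1000 / 60.80 = 21.38 mol
n/ν → R: 30.48, T: 21.38; T is limiting.
R consumed = (1/1) × 21.38 = 21.38 mol
R remaining = 30.48 − 21.38 = 9.100 mol
mass = 9.100 × 82.10 = 747.1 g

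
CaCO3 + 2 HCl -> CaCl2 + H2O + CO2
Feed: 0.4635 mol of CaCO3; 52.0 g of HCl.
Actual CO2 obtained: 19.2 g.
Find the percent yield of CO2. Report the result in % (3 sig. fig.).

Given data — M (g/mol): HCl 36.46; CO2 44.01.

94.1 %

n(CaCO3) = 0.4635 mol
n(HCl) = 52.00 / 36.46 = 1.426 mol
n/ν → CaCO3: 0.4635, HCl: 0.7130; CaCO3 is limiting.
theoretical n(CO2) = (1/1) × 0.4635 = 0.4635 mol → 20.40 g
% yield = 19.2 / 20.40 × 100 = 94.12 %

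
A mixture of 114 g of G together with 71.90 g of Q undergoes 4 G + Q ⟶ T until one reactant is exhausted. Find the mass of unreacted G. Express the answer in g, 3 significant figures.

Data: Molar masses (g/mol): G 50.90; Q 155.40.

n(G) = 114.0 / 50.90 = 2.240 mol
n(Q) = 71.90 / 155.40 = 0.4627 mol
n/ν for G = 2.240/4 = 0.5600
n/ν for Q = 0.4627/1 = 0.4627
Smallest n/ν is Q → limiting reagent.
G consumed = (4/1) × 0.4627 = 1.851 mol
G remaining = 2.240 − 1.851 = 0.3890 mol
mass = 0.3890 × 50.90 = 19.80 g

19.8 g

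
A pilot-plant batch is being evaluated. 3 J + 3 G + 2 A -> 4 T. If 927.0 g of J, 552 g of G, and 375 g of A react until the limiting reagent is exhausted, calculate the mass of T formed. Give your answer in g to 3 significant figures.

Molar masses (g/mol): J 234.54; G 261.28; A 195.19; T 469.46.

n(J) = 927.0 / 234.54 = 3.952 mol
n(G) = 552.0 / 261.28 = 2.113 mol
n(A) = 375.0 / 195.19 = 1.921 mol
n/ν for J = 3.952/3 = 1.317
n/ν for G = 2.113/3 = 0.7043
n/ν for A = 1.921/2 = 0.9605
Smallest n/ν is G → limiting reagent.
n(T) = (4/3) × 2.113 = 2.817 mol
mass = 2.817 × 469.46 = 1322 g

1320 g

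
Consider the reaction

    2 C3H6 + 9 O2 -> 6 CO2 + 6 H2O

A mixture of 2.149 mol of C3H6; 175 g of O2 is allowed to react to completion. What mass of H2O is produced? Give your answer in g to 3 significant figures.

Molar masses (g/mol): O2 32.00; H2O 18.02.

65.7 g

n(C3H6) = 2.149 mol
n(O2) = 175.0 / 32.00 = 5.469 mol
n/ν → C3H6: 1.075, O2: 0.6077; O2 is limiting.
n(H2O) = (6/9) × 5.469 = 3.646 mol
mass = 3.646 × 18.02 = 65.70 g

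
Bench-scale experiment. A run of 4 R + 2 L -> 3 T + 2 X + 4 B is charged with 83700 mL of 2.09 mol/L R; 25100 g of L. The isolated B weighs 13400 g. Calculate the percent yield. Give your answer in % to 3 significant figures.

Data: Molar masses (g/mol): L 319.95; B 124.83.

n(R) = 2.09 × 83700/1000 = 174.9 mol
n(L) = 25100 / 319.95 = 78.45 mol
n/ν → R: 43.73, L: 39.23; L is limiting.
theoretical n(B) = (4/2) × 78.45 = 156.9 mol → 19590 g
% yield = 13400 / 19590 × 100 = 68.40 %

68.4 %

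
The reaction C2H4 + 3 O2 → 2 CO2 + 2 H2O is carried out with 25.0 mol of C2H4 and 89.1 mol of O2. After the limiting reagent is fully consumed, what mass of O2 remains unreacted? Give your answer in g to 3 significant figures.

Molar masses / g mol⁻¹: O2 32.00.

n(C2H4) = 25.00 mol
n(O2) = 89.10 mol
n/ν → C2H4: 25.00, O2: 29.70; C2H4 is limiting.
O2 consumed = (3/1) × 25.00 = 75.00 mol
O2 remaining = 89.10 − 75.00 = 14.10 mol
mass = 14.10 × 32.00 = 451.2 g

451 g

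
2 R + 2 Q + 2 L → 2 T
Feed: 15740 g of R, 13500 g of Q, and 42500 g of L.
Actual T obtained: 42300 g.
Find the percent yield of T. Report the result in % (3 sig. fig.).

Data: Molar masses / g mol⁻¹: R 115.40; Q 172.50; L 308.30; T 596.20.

n(R) = 15740 / 115.40 = 136.4 mol
n(Q) = 13500 / 172.50 = 78.26 mol
n(L) = 42500 / 308.30 = 137.9 mol
n/ν for R = 136.4/2 = 68.20
n/ν for Q = 78.26/2 = 39.13
n/ν for L = 137.9/2 = 68.95
Smallest n/ν is Q → limiting reagent.
theoretical n(T) = (2/2) × 78.26 = 78.26 mol → 46660 g
% yield = 42300 / 46660 × 100 = 90.66 %

90.7 %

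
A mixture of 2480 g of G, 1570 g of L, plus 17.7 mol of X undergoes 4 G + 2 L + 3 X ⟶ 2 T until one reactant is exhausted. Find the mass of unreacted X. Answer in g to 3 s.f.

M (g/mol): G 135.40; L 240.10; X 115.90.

915 g

n(G) = 2480 / 135.40 = 18.32 mol
n(L) = 1570 / 240.10 = 6.539 mol
n(X) = 17.70 mol
n/ν → G: 4.580, L: 3.270, X: 5.900; L is limiting.
X consumed = (3/2) × 6.539 = 9.809 mol
X remaining = 17.70 − 9.809 = 7.891 mol
mass = 7.891 × 115.90 = 914.6 g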